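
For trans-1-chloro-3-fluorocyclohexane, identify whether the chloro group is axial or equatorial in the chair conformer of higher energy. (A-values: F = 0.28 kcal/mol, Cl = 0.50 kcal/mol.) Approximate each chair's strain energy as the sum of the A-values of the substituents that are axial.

axial

C1 and C3 have the same parity, so for the trans isomer the two substituents are one axial and one equatorial in each chair.
Chair I (fluoro axial, chloro equatorial): E = 0.28 kcal/mol.
Chair II (fluoro equatorial, chloro axial): E = 0.50 kcal/mol.
Chair II is the less stable (higher-energy) conformer, and in that chair the chloro group is axial.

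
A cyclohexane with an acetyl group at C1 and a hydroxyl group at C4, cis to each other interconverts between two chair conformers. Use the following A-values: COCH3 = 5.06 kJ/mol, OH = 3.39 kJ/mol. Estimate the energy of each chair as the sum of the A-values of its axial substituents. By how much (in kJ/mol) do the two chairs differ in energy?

C1 and C4 have opposite parity, so for the cis isomer the two substituents are one axial and one equatorial in each chair.
Chair I (acetyl axial, hydroxyl equatorial): E = 5.06 kJ/mol.
Chair II (acetyl equatorial, hydroxyl axial): E = 3.39 kJ/mol.
ΔE = 5.06 − 3.39 = 1.67 kJ/mol; chair II is more stable.

1.67 kJ/mol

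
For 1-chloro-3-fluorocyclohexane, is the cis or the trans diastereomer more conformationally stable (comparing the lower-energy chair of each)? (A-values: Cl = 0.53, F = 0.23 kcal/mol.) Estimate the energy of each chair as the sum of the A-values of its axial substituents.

At 1,3 positions (parity same): cis → (e,e or a,a); trans → (a,e or e,a).
Best chair for cis: E = 0.00 kcal/mol; best chair for trans: E = 0.23 kcal/mol.
The cis isomer is lower by 0.23 kcal/mol.

cis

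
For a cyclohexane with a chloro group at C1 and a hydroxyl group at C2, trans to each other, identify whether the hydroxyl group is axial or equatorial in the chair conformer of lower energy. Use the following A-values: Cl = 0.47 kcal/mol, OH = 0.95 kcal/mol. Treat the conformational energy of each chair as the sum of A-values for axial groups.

C1 and C2 have opposite parity, so for the trans isomer the two substituents are e,e in one chair and a,a in the other.
Chair I (chloro axial, hydroxyl axial): E = 1.42 kcal/mol.
Chair II (chloro equatorial, hydroxyl equatorial): E = 0.00 kcal/mol.
Chair II is the more stable (lower-energy) conformer, and in that chair the hydroxyl group is equatorial.

equatorial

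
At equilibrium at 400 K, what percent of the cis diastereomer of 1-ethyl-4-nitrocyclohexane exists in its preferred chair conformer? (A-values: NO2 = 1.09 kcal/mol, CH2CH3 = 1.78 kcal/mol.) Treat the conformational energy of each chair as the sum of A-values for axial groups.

C1 and C4 have opposite parity, so for the cis isomer the two substituents are one axial and one equatorial in each chair.
Chair I (nitro axial, ethyl equatorial): E = 1.09 kcal/mol; chair II (nitro equatorial, ethyl axial): E = 1.78 kcal/mol.
ΔG = 0.69 kcal/mol between the two chairs.
K = exp(ΔG/RT) with R = 1.987×10⁻³ kcal mol⁻¹ K⁻¹ and T = 400 K gives K ≈ 2.38.
Fraction in the lower-energy chair = K/(K+1) = 70.4%.

70.4%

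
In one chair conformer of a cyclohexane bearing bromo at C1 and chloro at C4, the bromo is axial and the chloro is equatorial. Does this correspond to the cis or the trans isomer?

C1 and C4 have opposite parity, so their axial bonds point in opposite directions.
With opposite-parity carbons, two substituents on the same face are one axial and one equatorial; opposite faces give both axial or both equatorial.
Here the groups are axial/equatorial → same face → cis.

cis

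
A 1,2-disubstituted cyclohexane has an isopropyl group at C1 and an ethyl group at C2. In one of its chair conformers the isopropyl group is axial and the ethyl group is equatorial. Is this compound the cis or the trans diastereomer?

C1 and C2 have opposite parity, so their axial bonds point in opposite directions.
With opposite-parity carbons, two substituents on the same face are one axial and one equatorial; opposite faces give both axial or both equatorial.
Here the groups are axial/equatorial → same face → cis.

cis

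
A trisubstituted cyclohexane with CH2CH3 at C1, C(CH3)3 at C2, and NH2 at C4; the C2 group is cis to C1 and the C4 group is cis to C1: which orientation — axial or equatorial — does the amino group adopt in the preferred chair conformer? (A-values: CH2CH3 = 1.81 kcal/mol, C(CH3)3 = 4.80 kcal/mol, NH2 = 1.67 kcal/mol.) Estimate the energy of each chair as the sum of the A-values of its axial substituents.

equatorial

Chair I (ethyl axial, tert-butyl equatorial, amino equatorial): E = 1.81 kcal/mol.
Chair II (ethyl equatorial, tert-butyl axial, amino axial): E = 6.47 kcal/mol.
Chair I is the more stable (lower-energy) conformer, and in that chair the amino group is equatorial.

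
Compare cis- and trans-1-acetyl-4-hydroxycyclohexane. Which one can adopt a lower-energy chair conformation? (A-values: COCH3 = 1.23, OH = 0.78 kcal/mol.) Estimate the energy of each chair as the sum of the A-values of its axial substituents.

At 1,4 positions (parity opposite): cis → (a,e or e,a); trans → (e,e or a,a).
Best chair for cis: E = 0.78 kcal/mol; best chair for trans: E = 0.00 kcal/mol.
The trans isomer is lower by 0.78 kcal/mol.

trans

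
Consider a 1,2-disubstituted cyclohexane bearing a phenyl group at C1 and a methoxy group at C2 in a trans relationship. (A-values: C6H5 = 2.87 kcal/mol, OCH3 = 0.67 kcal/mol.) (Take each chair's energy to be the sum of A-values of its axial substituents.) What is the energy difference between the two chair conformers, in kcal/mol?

C1 and C2 have opposite parity, so for the trans isomer the two substituents are e,e in one chair and a,a in the other.
Chair I (phenyl axial, methoxy axial): E = 3.54 kcal/mol.
Chair II (phenyl equatorial, methoxy equatorial): E = 0.00 kcal/mol.
ΔE = 3.54 − 0.00 = 3.54 kcal/mol; chair II is more stable.

3.54 kcal/mol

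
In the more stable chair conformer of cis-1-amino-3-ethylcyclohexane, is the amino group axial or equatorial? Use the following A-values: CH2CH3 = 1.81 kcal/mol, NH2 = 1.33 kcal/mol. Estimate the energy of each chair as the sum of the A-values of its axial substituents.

C1 and C3 have the same parity, so for the cis isomer the two substituents are e,e in one chair and a,a in the other.
Chair I (ethyl axial, amino axial): E = 3.14 kcal/mol.
Chair II (ethyl equatorial, amino equatorial): E = 0.00 kcal/mol.
Chair II is the more stable (lower-energy) conformer, and in that chair the amino group is equatorial.

equatorial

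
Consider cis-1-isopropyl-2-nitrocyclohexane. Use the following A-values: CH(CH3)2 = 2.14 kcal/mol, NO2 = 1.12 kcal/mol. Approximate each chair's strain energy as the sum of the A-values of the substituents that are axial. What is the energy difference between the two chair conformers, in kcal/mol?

1.02 kcal/mol

C1 and C2 have opposite parity, so for the cis isomer the two substituents are one axial and one equatorial in each chair.
Chair I (isopropyl axial, nitro equatorial): E = 2.14 kcal/mol.
Chair II (isopropyl equatorial, nitro axial): E = 1.12 kcal/mol.
ΔE = 2.14 − 1.12 = 1.02 kcal/mol; chair II is more stable.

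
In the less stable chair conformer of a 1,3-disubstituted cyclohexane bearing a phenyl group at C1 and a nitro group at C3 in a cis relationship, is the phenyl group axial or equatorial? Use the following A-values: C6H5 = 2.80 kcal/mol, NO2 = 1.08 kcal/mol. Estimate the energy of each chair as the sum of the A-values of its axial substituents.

C1 and C3 have the same parity, so for the cis isomer the two substituents are e,e in one chair and a,a in the other.
Chair I (phenyl axial, nitro axial): E = 3.88 kcal/mol.
Chair II (phenyl equatorial, nitro equatorial): E = 0.00 kcal/mol.
Chair I is the less stable (higher-energy) conformer, and in that chair the phenyl group is axial.

axial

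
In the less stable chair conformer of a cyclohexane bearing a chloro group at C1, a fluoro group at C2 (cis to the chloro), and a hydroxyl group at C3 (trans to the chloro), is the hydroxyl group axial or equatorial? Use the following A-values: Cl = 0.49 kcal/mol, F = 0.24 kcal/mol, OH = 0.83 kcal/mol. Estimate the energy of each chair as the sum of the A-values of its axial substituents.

Chair I (chloro axial, fluoro equatorial, hydroxyl equatorial): E = 0.49 kcal/mol.
Chair II (chloro equatorial, fluoro axial, hydroxyl axial): E = 1.07 kcal/mol.
Chair II is the less stable (higher-energy) conformer, and in that chair the hydroxyl group is axial.

axial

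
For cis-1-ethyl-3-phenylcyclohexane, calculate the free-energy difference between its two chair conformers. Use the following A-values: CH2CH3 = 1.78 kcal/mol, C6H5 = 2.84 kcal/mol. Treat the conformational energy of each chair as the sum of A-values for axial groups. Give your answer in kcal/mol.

4.62 kcal/mol

C1 and C3 have the same parity, so for the cis isomer the two substituents are e,e in one chair and a,a in the other.
Chair I (ethyl axial, phenyl axial): E = 4.62 kcal/mol.
Chair II (ethyl equatorial, phenyl equatorial): E = 0.00 kcal/mol.
ΔE = 4.62 − 0.00 = 4.62 kcal/mol; chair II is more stable.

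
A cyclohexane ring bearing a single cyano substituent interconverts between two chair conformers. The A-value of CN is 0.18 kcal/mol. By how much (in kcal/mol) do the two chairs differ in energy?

A monosubstituted cyclohexane has one chair with the cyano group axial (E = A = 0.18 kcal/mol) and one with it equatorial (E = 0).
ΔE = 0.18 − 0 = 0.18 kcal/mol.

0.18 kcal/mol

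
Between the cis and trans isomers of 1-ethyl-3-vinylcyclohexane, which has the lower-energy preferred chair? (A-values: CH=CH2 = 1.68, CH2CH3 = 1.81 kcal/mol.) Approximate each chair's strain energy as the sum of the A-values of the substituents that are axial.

cis

At 1,3 positions (parity same): cis → (e,e or a,a); trans → (a,e or e,a).
Best chair for cis: E = 0.00 kcal/mol; best chair for trans: E = 1.68 kcal/mol.
The cis isomer is lower by 1.68 kcal/mol.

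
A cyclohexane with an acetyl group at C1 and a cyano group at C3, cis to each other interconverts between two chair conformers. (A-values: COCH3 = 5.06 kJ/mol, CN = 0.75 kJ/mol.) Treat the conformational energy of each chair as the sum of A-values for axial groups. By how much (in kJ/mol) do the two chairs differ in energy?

5.81 kJ/mol

C1 and C3 have the same parity, so for the cis isomer the two substituents are e,e in one chair and a,a in the other.
Chair I (acetyl axial, cyano axial): E = 5.81 kJ/mol.
Chair II (acetyl equatorial, cyano equatorial): E = 0.00 kJ/mol.
ΔE = 5.81 − 0.00 = 5.81 kJ/mol; chair II is more stable.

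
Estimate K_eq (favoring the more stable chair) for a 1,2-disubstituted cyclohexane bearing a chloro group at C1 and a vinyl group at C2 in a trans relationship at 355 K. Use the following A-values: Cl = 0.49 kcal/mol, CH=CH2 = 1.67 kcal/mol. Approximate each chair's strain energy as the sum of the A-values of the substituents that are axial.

K ≈ 21.4

C1 and C2 have opposite parity, so for the trans isomer the two substituents are e,e in one chair and a,a in the other.
Chair I (chloro axial, vinyl axial): E = 2.16 kcal/mol; chair II (chloro equatorial, vinyl equatorial): E = 0.00 kcal/mol.
ΔG = 2.16 kcal/mol between the two chairs.
K = exp(ΔG/RT) with R = 1.987×10⁻³ kcal mol⁻¹ K⁻¹ and T = 355 K gives K ≈ 21.4.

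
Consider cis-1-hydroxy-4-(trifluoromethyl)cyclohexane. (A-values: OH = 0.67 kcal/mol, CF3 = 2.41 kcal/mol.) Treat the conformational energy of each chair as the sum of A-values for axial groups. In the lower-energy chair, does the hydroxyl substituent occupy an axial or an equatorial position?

axial

C1 and C4 have opposite parity, so for the cis isomer the two substituents are one axial and one equatorial in each chair.
Chair I (hydroxyl axial, trifluoromethyl equatorial): E = 0.67 kcal/mol.
Chair II (hydroxyl equatorial, trifluoromethyl axial): E = 2.41 kcal/mol.
Chair I is the more stable (lower-energy) conformer, and in that chair the hydroxyl group is axial.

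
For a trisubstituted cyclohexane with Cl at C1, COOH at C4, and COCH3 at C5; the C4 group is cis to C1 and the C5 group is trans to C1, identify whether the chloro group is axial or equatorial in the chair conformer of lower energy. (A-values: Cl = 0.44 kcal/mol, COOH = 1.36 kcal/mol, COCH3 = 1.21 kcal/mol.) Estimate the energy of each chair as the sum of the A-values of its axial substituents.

Chair I (chloro axial, carboxyl equatorial, acetyl equatorial): E = 0.44 kcal/mol.
Chair II (chloro equatorial, carboxyl axial, acetyl axial): E = 2.57 kcal/mol.
Chair I is the more stable (lower-energy) conformer, and in that chair the chloro group is axial.

axial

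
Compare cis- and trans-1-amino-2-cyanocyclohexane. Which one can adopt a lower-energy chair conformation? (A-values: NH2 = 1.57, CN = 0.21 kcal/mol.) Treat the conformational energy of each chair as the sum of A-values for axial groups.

At 1,2 positions (parity opposite): cis → (a,e or e,a); trans → (e,e or a,a).
Best chair for cis: E = 0.21 kcal/mol; best chair for trans: E = 0.00 kcal/mol.
The trans isomer is lower by 0.21 kcal/mol.

trans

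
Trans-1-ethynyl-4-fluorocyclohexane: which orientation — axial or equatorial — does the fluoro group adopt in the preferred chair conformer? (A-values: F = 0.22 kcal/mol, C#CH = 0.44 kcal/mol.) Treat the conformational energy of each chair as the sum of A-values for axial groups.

equatorial

C1 and C4 have opposite parity, so for the trans isomer the two substituents are e,e in one chair and a,a in the other.
Chair I (fluoro axial, ethynyl axial): E = 0.66 kcal/mol.
Chair II (fluoro equatorial, ethynyl equatorial): E = 0.00 kcal/mol.
Chair II is the more stable (lower-energy) conformer, and in that chair the fluoro group is equatorial.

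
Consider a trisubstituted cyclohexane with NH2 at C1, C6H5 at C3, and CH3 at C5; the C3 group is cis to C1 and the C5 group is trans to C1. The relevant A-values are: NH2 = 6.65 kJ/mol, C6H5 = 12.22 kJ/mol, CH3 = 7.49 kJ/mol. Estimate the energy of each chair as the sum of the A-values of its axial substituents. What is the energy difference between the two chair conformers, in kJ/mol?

11.38 kJ/mol

Chair I (amino axial, phenyl axial, methyl equatorial): E = 18.87 kJ/mol.
Chair II (amino equatorial, phenyl equatorial, methyl axial): E = 7.49 kJ/mol.
ΔE = 18.87 − 7.49 = 11.38 kJ/mol; chair II is more stable.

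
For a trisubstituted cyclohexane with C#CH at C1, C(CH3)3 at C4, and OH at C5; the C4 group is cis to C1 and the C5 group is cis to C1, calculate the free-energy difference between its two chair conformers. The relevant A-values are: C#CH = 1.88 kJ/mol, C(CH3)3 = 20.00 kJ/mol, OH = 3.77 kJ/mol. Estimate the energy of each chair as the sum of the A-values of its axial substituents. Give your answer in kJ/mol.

Chair I (ethynyl axial, tert-butyl equatorial, hydroxyl axial): E = 5.65 kJ/mol.
Chair II (ethynyl equatorial, tert-butyl axial, hydroxyl equatorial): E = 20.00 kJ/mol.
ΔE = 20.00 − 5.65 = 14.35 kJ/mol; chair I is more stable.

14.35 kJ/mol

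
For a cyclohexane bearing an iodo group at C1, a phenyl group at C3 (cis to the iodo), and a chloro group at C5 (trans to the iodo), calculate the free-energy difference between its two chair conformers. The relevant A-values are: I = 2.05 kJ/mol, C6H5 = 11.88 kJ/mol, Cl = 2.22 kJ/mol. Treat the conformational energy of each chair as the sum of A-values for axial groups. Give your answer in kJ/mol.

11.71 kJ/mol

Chair I (iodo axial, phenyl axial, chloro equatorial): E = 13.93 kJ/mol.
Chair II (iodo equatorial, phenyl equatorial, chloro axial): E = 2.22 kJ/mol.
ΔE = 13.93 − 2.22 = 11.71 kJ/mol; chair II is more stable.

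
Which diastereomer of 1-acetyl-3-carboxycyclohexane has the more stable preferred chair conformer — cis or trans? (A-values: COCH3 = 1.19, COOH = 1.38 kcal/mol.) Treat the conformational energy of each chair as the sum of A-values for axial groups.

cis

At 1,3 positions (parity same): cis → (e,e or a,a); trans → (a,e or e,a).
Best chair for cis: E = 0.00 kcal/mol; best chair for trans: E = 1.19 kcal/mol.
The cis isomer is lower by 1.19 kcal/mol.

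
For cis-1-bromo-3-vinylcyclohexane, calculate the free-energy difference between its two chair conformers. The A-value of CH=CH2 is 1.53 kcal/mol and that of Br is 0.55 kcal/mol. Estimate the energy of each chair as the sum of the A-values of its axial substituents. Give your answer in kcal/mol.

C1 and C3 have the same parity, so for the cis isomer the two substituents are e,e in one chair and a,a in the other.
Chair I (vinyl axial, bromo axial): E = 2.08 kcal/mol.
Chair II (vinyl equatorial, bromo equatorial): E = 0.00 kcal/mol.
ΔE = 2.08 − 0.00 = 2.08 kcal/mol; chair II is more stable.

2.08 kcal/mol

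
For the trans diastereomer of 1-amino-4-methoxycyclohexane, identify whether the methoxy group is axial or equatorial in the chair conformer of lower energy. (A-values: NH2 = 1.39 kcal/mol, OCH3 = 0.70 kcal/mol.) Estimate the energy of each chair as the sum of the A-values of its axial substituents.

equatorial

C1 and C4 have opposite parity, so for the trans isomer the two substituents are e,e in one chair and a,a in the other.
Chair I (amino axial, methoxy axial): E = 2.09 kcal/mol.
Chair II (amino equatorial, methoxy equatorial): E = 0.00 kcal/mol.
Chair II is the more stable (lower-energy) conformer, and in that chair the methoxy group is equatorial.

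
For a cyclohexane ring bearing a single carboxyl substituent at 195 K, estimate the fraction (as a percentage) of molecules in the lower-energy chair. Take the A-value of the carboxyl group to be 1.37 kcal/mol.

One chair has the carboxyl group axial (E = 1.37 kcal/mol) and the other has it equatorial (E = 0).
ΔG = 1.37 kcal/mol between the two chairs.
K = exp(ΔG/RT) with R = 1.987×10⁻³ kcal mol⁻¹ K⁻¹ and T = 195 K gives K ≈ 34.3.
Fraction in the lower-energy chair = K/(K+1) = 97.2%.

97.2%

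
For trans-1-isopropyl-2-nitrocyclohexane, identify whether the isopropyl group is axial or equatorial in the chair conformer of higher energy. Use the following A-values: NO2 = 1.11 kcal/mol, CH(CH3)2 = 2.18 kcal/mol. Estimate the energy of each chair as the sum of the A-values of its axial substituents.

axial

C1 and C2 have opposite parity, so for the trans isomer the two substituents are e,e in one chair and a,a in the other.
Chair I (nitro axial, isopropyl axial): E = 3.29 kcal/mol.
Chair II (nitro equatorial, isopropyl equatorial): E = 0.00 kcal/mol.
Chair I is the less stable (higher-energy) conformer, and in that chair the isopropyl group is axial.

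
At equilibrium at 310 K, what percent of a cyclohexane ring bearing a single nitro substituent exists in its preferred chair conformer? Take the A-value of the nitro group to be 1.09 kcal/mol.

One chair has the nitro group axial (E = 1.09 kcal/mol) and the other has it equatorial (E = 0).
ΔG = 1.09 kcal/mol between the two chairs.
K = exp(ΔG/RT) with R = 1.987×10⁻³ kcal mol⁻¹ K⁻¹ and T = 310 K gives K ≈ 5.87.
Fraction in the lower-energy chair = K/(K+1) = 85.4%.

85.4%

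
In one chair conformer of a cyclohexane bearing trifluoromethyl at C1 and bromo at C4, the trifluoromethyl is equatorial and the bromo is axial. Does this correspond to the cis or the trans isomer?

cis

C1 and C4 have opposite parity, so their axial bonds point in opposite directions.
With opposite-parity carbons, two substituents on the same face are one axial and one equatorial; opposite faces give both axial or both equatorial.
Here the groups are equatorial/axial → same face → cis.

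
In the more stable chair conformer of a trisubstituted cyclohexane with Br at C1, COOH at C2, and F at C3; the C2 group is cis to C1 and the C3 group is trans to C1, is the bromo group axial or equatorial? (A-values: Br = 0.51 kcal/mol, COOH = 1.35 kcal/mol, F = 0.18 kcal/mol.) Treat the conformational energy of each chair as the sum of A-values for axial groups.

axial

Chair I (bromo axial, carboxyl equatorial, fluoro equatorial): E = 0.51 kcal/mol.
Chair II (bromo equatorial, carboxyl axial, fluoro axial): E = 1.53 kcal/mol.
Chair I is the more stable (lower-energy) conformer, and in that chair the bromo group is axial.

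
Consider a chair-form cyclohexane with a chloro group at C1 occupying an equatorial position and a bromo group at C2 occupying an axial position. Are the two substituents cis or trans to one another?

C1 and C2 have opposite parity, so their axial bonds point in opposite directions.
With opposite-parity carbons, two substituents on the same face are one axial and one equatorial; opposite faces give both axial or both equatorial.
Here the groups are equatorial/axial → same face → cis.

cis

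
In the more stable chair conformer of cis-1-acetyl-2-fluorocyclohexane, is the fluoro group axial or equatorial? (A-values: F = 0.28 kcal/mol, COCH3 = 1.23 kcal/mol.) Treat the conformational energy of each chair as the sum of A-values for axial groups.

axial

C1 and C2 have opposite parity, so for the cis isomer the two substituents are one axial and one equatorial in each chair.
Chair I (fluoro axial, acetyl equatorial): E = 0.28 kcal/mol.
Chair II (fluoro equatorial, acetyl axial): E = 1.23 kcal/mol.
Chair I is the more stable (lower-energy) conformer, and in that chair the fluoro group is axial.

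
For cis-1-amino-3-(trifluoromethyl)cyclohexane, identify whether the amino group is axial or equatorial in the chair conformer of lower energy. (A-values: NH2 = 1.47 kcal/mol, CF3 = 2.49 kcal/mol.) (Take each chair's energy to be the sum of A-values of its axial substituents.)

C1 and C3 have the same parity, so for the cis isomer the two substituents are e,e in one chair and a,a in the other.
Chair I (amino axial, trifluoromethyl axial): E = 3.96 kcal/mol.
Chair II (amino equatorial, trifluoromethyl equatorial): E = 0.00 kcal/mol.
Chair II is the more stable (lower-energy) conformer, and in that chair the amino group is equatorial.

equatorial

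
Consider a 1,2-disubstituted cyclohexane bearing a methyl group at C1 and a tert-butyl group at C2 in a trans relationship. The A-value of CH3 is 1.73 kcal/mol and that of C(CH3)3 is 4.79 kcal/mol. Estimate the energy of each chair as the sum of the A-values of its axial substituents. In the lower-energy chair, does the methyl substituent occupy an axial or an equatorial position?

equatorial

C1 and C2 have opposite parity, so for the trans isomer the two substituents are e,e in one chair and a,a in the other.
Chair I (methyl axial, tert-butyl axial): E = 6.52 kcal/mol.
Chair II (methyl equatorial, tert-butyl equatorial): E = 0.00 kcal/mol.
Chair II is the more stable (lower-energy) conformer, and in that chair the methyl group is equatorial.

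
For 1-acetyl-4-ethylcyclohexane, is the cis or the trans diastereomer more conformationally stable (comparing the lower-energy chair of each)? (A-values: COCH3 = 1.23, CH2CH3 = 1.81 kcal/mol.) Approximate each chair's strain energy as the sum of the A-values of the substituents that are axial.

At 1,4 positions (parity opposite): cis → (a,e or e,a); trans → (e,e or a,a).
Best chair for cis: E = 1.23 kcal/mol; best chair for trans: E = 0.00 kcal/mol.
The trans isomer is lower by 1.23 kcal/mol.

trans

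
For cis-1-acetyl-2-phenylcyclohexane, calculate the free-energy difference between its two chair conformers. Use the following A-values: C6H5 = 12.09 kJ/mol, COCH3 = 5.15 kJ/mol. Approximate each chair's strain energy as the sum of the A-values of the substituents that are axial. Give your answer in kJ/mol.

C1 and C2 have opposite parity, so for the cis isomer the two substituents are one axial and one equatorial in each chair.
Chair I (phenyl axial, acetyl equatorial): E = 12.09 kJ/mol.
Chair II (phenyl equatorial, acetyl axial): E = 5.15 kJ/mol.
ΔE = 12.09 − 5.15 = 6.94 kJ/mol; chair II is more stable.

6.94 kJ/mol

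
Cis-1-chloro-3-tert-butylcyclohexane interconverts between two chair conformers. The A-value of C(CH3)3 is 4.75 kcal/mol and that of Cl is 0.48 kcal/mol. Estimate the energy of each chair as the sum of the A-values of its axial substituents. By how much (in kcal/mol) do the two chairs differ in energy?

5.23 kcal/mol

C1 and C3 have the same parity, so for the cis isomer the two substituents are e,e in one chair and a,a in the other.
Chair I (tert-butyl axial, chloro axial): E = 5.23 kcal/mol.
Chair II (tert-butyl equatorial, chloro equatorial): E = 0.00 kcal/mol.
ΔE = 5.23 − 0.00 = 5.23 kcal/mol; chair II is more stable.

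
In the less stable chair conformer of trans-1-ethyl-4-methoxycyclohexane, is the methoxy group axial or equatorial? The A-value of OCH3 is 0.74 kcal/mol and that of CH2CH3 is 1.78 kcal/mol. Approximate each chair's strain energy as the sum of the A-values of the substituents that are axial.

C1 and C4 have opposite parity, so for the trans isomer the two substituents are e,e in one chair and a,a in the other.
Chair I (methoxy axial, ethyl axial): E = 2.52 kcal/mol.
Chair II (methoxy equatorial, ethyl equatorial): E = 0.00 kcal/mol.
Chair I is the less stable (higher-energy) conformer, and in that chair the methoxy group is axial.

axial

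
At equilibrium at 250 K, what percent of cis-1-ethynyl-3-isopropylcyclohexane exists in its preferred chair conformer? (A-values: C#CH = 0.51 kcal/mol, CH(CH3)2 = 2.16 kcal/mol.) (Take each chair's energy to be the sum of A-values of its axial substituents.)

99.5%

C1 and C3 have the same parity, so for the cis isomer the two substituents are e,e in one chair and a,a in the other.
Chair I (ethynyl axial, isopropyl axial): E = 2.67 kcal/mol; chair II (ethynyl equatorial, isopropyl equatorial): E = 0.00 kcal/mol.
ΔG = 2.67 kcal/mol between the two chairs.
K = exp(ΔG/RT) with R = 1.987×10⁻³ kcal mol⁻¹ K⁻¹ and T = 250 K gives K ≈ 216.
Fraction in the lower-energy chair = K/(K+1) = 99.5%.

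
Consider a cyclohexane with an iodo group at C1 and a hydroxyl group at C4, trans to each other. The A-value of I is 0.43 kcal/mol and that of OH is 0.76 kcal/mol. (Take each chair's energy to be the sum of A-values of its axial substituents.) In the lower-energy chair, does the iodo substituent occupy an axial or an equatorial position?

equatorial

C1 and C4 have opposite parity, so for the trans isomer the two substituents are e,e in one chair and a,a in the other.
Chair I (iodo axial, hydroxyl axial): E = 1.19 kcal/mol.
Chair II (iodo equatorial, hydroxyl equatorial): E = 0.00 kcal/mol.
Chair II is the more stable (lower-energy) conformer, and in that chair the iodo group is equatorial.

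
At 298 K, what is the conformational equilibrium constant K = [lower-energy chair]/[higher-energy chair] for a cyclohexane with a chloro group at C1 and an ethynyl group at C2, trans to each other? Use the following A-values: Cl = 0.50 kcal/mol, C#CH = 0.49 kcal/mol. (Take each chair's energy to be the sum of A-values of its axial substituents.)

K ≈ 5.32

C1 and C2 have opposite parity, so for the trans isomer the two substituents are e,e in one chair and a,a in the other.
Chair I (chloro axial, ethynyl axial): E = 0.99 kcal/mol; chair II (chloro equatorial, ethynyl equatorial): E = 0.00 kcal/mol.
ΔG = 0.99 kcal/mol between the two chairs.
K = exp(ΔG/RT) with R = 1.987×10⁻³ kcal mol⁻¹ K⁻¹ and T = 298 K gives K ≈ 5.32.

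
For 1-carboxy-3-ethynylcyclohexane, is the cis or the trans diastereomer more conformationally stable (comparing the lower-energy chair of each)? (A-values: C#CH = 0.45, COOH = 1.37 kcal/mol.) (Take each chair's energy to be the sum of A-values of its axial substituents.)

At 1,3 positions (parity same): cis → (e,e or a,a); trans → (a,e or e,a).
Best chair for cis: E = 0.00 kcal/mol; best chair for trans: E = 0.45 kcal/mol.
The cis isomer is lower by 0.45 kcal/mol.

cis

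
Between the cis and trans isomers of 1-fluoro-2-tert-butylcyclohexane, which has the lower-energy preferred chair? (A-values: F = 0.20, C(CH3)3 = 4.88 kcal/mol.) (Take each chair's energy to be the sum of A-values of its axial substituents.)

At 1,2 positions (parity opposite): cis → (a,e or e,a); trans → (e,e or a,a).
Best chair for cis: E = 0.20 kcal/mol; best chair for trans: E = 0.00 kcal/mol.
The trans isomer is lower by 0.20 kcal/mol.

trans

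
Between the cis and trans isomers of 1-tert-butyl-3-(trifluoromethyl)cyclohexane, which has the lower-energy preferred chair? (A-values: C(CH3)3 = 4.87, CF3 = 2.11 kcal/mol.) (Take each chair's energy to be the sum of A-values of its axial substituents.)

cis

At 1,3 positions (parity same): cis → (e,e or a,a); trans → (a,e or e,a).
Best chair for cis: E = 0.00 kcal/mol; best chair for trans: E = 2.11 kcal/mol.
The cis isomer is lower by 2.11 kcal/mol.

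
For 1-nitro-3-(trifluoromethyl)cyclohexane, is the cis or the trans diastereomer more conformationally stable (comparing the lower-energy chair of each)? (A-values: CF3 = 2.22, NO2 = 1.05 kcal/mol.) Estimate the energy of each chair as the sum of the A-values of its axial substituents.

At 1,3 positions (parity same): cis → (e,e or a,a); trans → (a,e or e,a).
Best chair for cis: E = 0.00 kcal/mol; best chair for trans: E = 1.05 kcal/mol.
The cis isomer is lower by 1.05 kcal/mol.

cis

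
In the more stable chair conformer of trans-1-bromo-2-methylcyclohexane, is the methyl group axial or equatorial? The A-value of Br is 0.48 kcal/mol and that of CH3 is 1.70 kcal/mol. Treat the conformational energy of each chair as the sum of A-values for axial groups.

C1 and C2 have opposite parity, so for the trans isomer the two substituents are e,e in one chair and a,a in the other.
Chair I (bromo axial, methyl axial): E = 2.18 kcal/mol.
Chair II (bromo equatorial, methyl equatorial): E = 0.00 kcal/mol.
Chair II is the more stable (lower-energy) conformer, and in that chair the methyl group is equatorial.

equatorial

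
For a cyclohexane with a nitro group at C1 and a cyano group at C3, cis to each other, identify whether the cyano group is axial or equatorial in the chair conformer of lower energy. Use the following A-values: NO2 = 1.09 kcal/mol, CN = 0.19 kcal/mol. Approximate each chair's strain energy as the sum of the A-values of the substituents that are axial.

equatorial

C1 and C3 have the same parity, so for the cis isomer the two substituents are e,e in one chair and a,a in the other.
Chair I (nitro axial, cyano axial): E = 1.28 kcal/mol.
Chair II (nitro equatorial, cyano equatorial): E = 0.00 kcal/mol.
Chair II is the more stable (lower-energy) conformer, and in that chair the cyano group is equatorial.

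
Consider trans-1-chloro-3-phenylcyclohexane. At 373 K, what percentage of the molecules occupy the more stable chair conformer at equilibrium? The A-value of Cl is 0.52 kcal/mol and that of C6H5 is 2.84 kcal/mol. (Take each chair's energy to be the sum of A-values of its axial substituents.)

95.8%

C1 and C3 have the same parity, so for the trans isomer the two substituents are one axial and one equatorial in each chair.
Chair I (chloro axial, phenyl equatorial): E = 0.52 kcal/mol; chair II (chloro equatorial, phenyl axial): E = 2.84 kcal/mol.
ΔG = 2.32 kcal/mol between the two chairs.
K = exp(ΔG/RT) with R = 1.987×10⁻³ kcal mol⁻¹ K⁻¹ and T = 373 K gives K ≈ 22.9.
Fraction in the lower-energy chair = K/(K+1) = 95.8%.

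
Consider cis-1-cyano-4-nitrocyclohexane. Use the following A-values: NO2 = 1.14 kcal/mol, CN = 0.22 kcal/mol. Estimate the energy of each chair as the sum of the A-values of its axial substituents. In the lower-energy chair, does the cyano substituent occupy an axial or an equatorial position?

axial

C1 and C4 have opposite parity, so for the cis isomer the two substituents are one axial and one equatorial in each chair.
Chair I (nitro axial, cyano equatorial): E = 1.14 kcal/mol.
Chair II (nitro equatorial, cyano axial): E = 0.22 kcal/mol.
Chair II is the more stable (lower-energy) conformer, and in that chair the cyano group is axial.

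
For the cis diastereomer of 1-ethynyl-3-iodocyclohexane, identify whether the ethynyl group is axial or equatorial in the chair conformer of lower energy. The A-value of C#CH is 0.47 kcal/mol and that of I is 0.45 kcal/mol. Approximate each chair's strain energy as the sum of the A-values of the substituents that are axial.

C1 and C3 have the same parity, so for the cis isomer the two substituents are e,e in one chair and a,a in the other.
Chair I (ethynyl axial, iodo axial): E = 0.92 kcal/mol.
Chair II (ethynyl equatorial, iodo equatorial): E = 0.00 kcal/mol.
Chair II is the more stable (lower-energy) conformer, and in that chair the ethynyl group is equatorial.

equatorial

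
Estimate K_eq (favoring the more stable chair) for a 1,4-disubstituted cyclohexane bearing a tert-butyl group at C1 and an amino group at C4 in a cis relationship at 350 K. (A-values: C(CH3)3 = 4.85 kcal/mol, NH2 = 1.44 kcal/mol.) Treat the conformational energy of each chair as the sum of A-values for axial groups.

K ≈ 135

C1 and C4 have opposite parity, so for the cis isomer the two substituents are one axial and one equatorial in each chair.
Chair I (tert-butyl axial, amino equatorial): E = 4.85 kcal/mol; chair II (tert-butyl equatorial, amino axial): E = 1.44 kcal/mol.
ΔG = 3.41 kcal/mol between the two chairs.
K = exp(ΔG/RT) with R = 1.987×10⁻³ kcal mol⁻¹ K⁻¹ and T = 350 K gives K ≈ 135.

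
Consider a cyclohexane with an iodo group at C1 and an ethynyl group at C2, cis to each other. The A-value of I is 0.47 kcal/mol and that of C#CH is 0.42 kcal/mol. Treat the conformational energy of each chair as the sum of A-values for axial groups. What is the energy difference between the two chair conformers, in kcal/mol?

C1 and C2 have opposite parity, so for the cis isomer the two substituents are one axial and one equatorial in each chair.
Chair I (iodo axial, ethynyl equatorial): E = 0.47 kcal/mol.
Chair II (iodo equatorial, ethynyl axial): E = 0.42 kcal/mol.
ΔE = 0.47 − 0.42 = 0.05 kcal/mol; chair II is more stable.

0.05 kcal/mol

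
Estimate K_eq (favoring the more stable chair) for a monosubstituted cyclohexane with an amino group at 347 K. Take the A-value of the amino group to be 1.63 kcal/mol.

One chair has the amino group axial (E = 1.63 kcal/mol) and the other has it equatorial (E = 0).
ΔG = 1.63 kcal/mol between the two chairs.
K = exp(ΔG/RT) with R = 1.987×10⁻³ kcal mol⁻¹ K⁻¹ and T = 347 K gives K ≈ 10.6.

K ≈ 10.6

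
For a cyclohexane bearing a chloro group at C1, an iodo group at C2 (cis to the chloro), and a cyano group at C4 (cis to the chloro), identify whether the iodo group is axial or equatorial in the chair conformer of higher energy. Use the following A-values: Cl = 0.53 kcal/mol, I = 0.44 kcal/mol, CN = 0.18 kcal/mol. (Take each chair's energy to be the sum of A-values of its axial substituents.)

axial

Chair I (chloro axial, iodo equatorial, cyano equatorial): E = 0.53 kcal/mol.
Chair II (chloro equatorial, iodo axial, cyano axial): E = 0.62 kcal/mol.
Chair II is the less stable (higher-energy) conformer, and in that chair the iodo group is axial.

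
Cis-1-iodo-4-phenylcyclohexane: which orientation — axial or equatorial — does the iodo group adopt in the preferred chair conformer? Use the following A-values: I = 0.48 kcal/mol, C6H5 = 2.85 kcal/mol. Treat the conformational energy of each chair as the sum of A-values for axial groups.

axial

C1 and C4 have opposite parity, so for the cis isomer the two substituents are one axial and one equatorial in each chair.
Chair I (iodo axial, phenyl equatorial): E = 0.48 kcal/mol.
Chair II (iodo equatorial, phenyl axial): E = 2.85 kcal/mol.
Chair I is the more stable (lower-energy) conformer, and in that chair the iodo group is axial.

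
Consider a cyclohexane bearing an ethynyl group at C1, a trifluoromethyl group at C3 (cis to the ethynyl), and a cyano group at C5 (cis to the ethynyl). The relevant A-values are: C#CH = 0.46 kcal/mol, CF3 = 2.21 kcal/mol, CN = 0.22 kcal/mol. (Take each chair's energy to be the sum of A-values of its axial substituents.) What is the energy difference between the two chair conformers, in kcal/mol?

2.89 kcal/mol

Chair I (ethynyl axial, trifluoromethyl axial, cyano axial): E = 2.89 kcal/mol.
Chair II (ethynyl equatorial, trifluoromethyl equatorial, cyano equatorial): E = 0.00 kcal/mol.
ΔE = 2.89 − 0.00 = 2.89 kcal/mol; chair II is more stable.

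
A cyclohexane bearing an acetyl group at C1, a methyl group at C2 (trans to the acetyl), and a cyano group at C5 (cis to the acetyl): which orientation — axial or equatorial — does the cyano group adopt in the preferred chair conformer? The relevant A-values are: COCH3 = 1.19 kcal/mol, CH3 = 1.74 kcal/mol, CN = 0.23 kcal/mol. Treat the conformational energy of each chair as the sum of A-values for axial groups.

equatorial

Chair I (acetyl axial, methyl axial, cyano axial): E = 3.16 kcal/mol.
Chair II (acetyl equatorial, methyl equatorial, cyano equatorial): E = 0.00 kcal/mol.
Chair II is the more stable (lower-energy) conformer, and in that chair the cyano group is equatorial.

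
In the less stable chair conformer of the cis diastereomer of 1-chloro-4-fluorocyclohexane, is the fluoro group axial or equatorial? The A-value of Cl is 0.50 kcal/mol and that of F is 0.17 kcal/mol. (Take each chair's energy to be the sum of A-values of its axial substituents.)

C1 and C4 have opposite parity, so for the cis isomer the two substituents are one axial and one equatorial in each chair.
Chair I (chloro axial, fluoro equatorial): E = 0.50 kcal/mol.
Chair II (chloro equatorial, fluoro axial): E = 0.17 kcal/mol.
Chair I is the less stable (higher-energy) conformer, and in that chair the fluoro group is equatorial.

equatorial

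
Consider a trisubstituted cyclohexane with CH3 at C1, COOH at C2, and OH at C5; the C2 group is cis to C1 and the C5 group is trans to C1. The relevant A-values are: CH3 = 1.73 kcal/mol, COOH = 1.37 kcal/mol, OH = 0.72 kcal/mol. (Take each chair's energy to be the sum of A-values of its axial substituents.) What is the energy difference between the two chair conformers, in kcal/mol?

0.36 kcal/mol

Chair I (methyl axial, carboxyl equatorial, hydroxyl equatorial): E = 1.73 kcal/mol.
Chair II (methyl equatorial, carboxyl axial, hydroxyl axial): E = 2.09 kcal/mol.
ΔE = 2.09 − 1.73 = 0.36 kcal/mol; chair I is more stable.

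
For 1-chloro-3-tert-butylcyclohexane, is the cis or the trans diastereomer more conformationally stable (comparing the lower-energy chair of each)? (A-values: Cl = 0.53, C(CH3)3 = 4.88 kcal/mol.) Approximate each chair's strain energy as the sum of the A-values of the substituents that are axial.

At 1,3 positions (parity same): cis → (e,e or a,a); trans → (a,e or e,a).
Best chair for cis: E = 0.00 kcal/mol; best chair for trans: E = 0.53 kcal/mol.
The cis isomer is lower by 0.53 kcal/mol.

cis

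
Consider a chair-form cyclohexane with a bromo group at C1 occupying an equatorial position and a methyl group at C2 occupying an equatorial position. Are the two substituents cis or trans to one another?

trans

C1 and C2 have opposite parity, so their axial bonds point in opposite directions.
With opposite-parity carbons, two substituents on the same face are one axial and one equatorial; opposite faces give both axial or both equatorial.
Here the groups are equatorial/equatorial → opposite face → trans.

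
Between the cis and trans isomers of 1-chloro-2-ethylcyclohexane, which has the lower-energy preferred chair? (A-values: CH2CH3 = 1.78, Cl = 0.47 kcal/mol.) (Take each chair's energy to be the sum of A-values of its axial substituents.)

At 1,2 positions (parity opposite): cis → (a,e or e,a); trans → (e,e or a,a).
Best chair for cis: E = 0.47 kcal/mol; best chair for trans: E = 0.00 kcal/mol.
The trans isomer is lower by 0.47 kcal/mol.

trans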